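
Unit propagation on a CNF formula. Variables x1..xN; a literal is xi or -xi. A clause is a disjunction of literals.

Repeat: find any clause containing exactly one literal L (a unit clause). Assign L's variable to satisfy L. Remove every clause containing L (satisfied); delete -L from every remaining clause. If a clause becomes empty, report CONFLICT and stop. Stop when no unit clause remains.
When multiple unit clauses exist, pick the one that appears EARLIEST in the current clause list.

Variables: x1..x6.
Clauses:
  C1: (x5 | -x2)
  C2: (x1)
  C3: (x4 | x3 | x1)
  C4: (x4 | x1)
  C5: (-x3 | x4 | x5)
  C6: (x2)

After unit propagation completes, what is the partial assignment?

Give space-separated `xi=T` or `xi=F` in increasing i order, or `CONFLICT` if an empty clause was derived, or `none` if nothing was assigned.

Answer: x1=T x2=T x5=T

Derivation:
unit clause [1] forces x1=T; simplify:
  satisfied 3 clause(s); 3 remain; assigned so far: [1]
unit clause [2] forces x2=T; simplify:
  drop -2 from [5, -2] -> [5]
  satisfied 1 clause(s); 2 remain; assigned so far: [1, 2]
unit clause [5] forces x5=T; simplify:
  satisfied 2 clause(s); 0 remain; assigned so far: [1, 2, 5]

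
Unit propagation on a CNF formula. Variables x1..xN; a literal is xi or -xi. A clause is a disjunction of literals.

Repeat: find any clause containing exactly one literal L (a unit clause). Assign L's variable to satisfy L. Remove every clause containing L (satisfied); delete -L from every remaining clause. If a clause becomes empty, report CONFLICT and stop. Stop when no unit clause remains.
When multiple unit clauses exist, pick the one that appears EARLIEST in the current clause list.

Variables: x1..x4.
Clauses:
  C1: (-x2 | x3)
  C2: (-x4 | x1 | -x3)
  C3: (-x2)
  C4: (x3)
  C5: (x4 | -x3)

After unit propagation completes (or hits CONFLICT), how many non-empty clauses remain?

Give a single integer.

Answer: 0

Derivation:
unit clause [-2] forces x2=F; simplify:
  satisfied 2 clause(s); 3 remain; assigned so far: [2]
unit clause [3] forces x3=T; simplify:
  drop -3 from [-4, 1, -3] -> [-4, 1]
  drop -3 from [4, -3] -> [4]
  satisfied 1 clause(s); 2 remain; assigned so far: [2, 3]
unit clause [4] forces x4=T; simplify:
  drop -4 from [-4, 1] -> [1]
  satisfied 1 clause(s); 1 remain; assigned so far: [2, 3, 4]
unit clause [1] forces x1=T; simplify:
  satisfied 1 clause(s); 0 remain; assigned so far: [1, 2, 3, 4]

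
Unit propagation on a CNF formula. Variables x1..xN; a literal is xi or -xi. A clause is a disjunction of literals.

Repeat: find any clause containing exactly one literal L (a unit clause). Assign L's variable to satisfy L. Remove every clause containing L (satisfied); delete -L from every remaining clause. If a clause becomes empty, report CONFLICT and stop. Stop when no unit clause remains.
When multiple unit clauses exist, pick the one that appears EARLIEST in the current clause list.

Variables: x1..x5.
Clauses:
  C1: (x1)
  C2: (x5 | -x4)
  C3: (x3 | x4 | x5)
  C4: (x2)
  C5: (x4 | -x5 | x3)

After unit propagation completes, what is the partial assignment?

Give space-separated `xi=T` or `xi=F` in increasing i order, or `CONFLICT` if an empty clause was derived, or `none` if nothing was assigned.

Answer: x1=T x2=T

Derivation:
unit clause [1] forces x1=T; simplify:
  satisfied 1 clause(s); 4 remain; assigned so far: [1]
unit clause [2] forces x2=T; simplify:
  satisfied 1 clause(s); 3 remain; assigned so far: [1, 2]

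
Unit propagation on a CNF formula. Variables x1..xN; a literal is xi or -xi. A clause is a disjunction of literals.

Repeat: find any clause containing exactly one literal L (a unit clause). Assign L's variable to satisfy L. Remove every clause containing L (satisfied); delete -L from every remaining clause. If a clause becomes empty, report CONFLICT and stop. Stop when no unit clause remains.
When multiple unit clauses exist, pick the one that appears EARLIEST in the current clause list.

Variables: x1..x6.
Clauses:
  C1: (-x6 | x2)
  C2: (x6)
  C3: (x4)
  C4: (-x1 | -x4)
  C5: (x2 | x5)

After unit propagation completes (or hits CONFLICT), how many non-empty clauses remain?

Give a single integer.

unit clause [6] forces x6=T; simplify:
  drop -6 from [-6, 2] -> [2]
  satisfied 1 clause(s); 4 remain; assigned so far: [6]
unit clause [2] forces x2=T; simplify:
  satisfied 2 clause(s); 2 remain; assigned so far: [2, 6]
unit clause [4] forces x4=T; simplify:
  drop -4 from [-1, -4] -> [-1]
  satisfied 1 clause(s); 1 remain; assigned so far: [2, 4, 6]
unit clause [-1] forces x1=F; simplify:
  satisfied 1 clause(s); 0 remain; assigned so far: [1, 2, 4, 6]

Answer: 0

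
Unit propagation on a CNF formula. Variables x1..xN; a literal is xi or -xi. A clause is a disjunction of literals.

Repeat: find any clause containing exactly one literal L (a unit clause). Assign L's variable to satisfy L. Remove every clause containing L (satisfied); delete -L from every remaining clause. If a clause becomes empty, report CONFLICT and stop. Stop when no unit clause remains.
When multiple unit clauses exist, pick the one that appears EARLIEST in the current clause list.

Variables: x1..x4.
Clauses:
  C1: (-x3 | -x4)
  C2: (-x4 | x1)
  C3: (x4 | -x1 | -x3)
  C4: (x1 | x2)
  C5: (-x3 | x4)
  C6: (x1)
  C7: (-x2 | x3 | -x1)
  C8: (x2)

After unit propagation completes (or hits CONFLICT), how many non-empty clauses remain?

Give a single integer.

unit clause [1] forces x1=T; simplify:
  drop -1 from [4, -1, -3] -> [4, -3]
  drop -1 from [-2, 3, -1] -> [-2, 3]
  satisfied 3 clause(s); 5 remain; assigned so far: [1]
unit clause [2] forces x2=T; simplify:
  drop -2 from [-2, 3] -> [3]
  satisfied 1 clause(s); 4 remain; assigned so far: [1, 2]
unit clause [3] forces x3=T; simplify:
  drop -3 from [-3, -4] -> [-4]
  drop -3 from [4, -3] -> [4]
  drop -3 from [-3, 4] -> [4]
  satisfied 1 clause(s); 3 remain; assigned so far: [1, 2, 3]
unit clause [-4] forces x4=F; simplify:
  drop 4 from [4] -> [] (empty!)
  drop 4 from [4] -> [] (empty!)
  satisfied 1 clause(s); 2 remain; assigned so far: [1, 2, 3, 4]
CONFLICT (empty clause)

Answer: 0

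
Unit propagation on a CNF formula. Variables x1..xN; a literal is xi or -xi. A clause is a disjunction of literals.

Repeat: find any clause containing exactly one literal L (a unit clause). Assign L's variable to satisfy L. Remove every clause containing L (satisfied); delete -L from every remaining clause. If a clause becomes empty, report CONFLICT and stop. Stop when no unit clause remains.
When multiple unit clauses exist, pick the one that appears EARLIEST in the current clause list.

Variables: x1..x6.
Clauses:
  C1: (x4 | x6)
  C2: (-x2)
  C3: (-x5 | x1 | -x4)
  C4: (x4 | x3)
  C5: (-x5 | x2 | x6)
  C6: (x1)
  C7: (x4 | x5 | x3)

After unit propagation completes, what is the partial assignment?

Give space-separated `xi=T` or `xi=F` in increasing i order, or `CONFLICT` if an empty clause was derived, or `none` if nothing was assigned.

unit clause [-2] forces x2=F; simplify:
  drop 2 from [-5, 2, 6] -> [-5, 6]
  satisfied 1 clause(s); 6 remain; assigned so far: [2]
unit clause [1] forces x1=T; simplify:
  satisfied 2 clause(s); 4 remain; assigned so far: [1, 2]

Answer: x1=T x2=F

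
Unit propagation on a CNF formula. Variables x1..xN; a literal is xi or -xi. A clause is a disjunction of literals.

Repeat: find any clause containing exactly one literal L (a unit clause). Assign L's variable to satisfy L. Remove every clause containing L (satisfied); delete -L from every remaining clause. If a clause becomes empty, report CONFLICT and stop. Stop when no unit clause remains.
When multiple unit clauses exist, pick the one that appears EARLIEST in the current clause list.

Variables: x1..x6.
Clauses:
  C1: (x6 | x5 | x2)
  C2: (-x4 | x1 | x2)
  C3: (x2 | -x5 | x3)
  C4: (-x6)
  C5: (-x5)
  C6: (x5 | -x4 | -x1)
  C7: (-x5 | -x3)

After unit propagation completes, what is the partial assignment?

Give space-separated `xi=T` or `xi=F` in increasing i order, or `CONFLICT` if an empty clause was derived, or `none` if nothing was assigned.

unit clause [-6] forces x6=F; simplify:
  drop 6 from [6, 5, 2] -> [5, 2]
  satisfied 1 clause(s); 6 remain; assigned so far: [6]
unit clause [-5] forces x5=F; simplify:
  drop 5 from [5, 2] -> [2]
  drop 5 from [5, -4, -1] -> [-4, -1]
  satisfied 3 clause(s); 3 remain; assigned so far: [5, 6]
unit clause [2] forces x2=T; simplify:
  satisfied 2 clause(s); 1 remain; assigned so far: [2, 5, 6]

Answer: x2=T x5=F x6=F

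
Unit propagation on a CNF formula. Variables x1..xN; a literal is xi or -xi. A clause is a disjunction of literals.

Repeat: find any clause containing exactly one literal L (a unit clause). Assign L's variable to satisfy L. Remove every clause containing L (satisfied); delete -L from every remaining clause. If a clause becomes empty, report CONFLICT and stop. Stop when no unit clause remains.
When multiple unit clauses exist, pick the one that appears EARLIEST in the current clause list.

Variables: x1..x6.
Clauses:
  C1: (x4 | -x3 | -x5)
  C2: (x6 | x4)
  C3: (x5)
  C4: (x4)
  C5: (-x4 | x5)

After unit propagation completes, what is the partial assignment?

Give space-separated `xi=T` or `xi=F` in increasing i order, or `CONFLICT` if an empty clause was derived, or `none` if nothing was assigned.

Answer: x4=T x5=T

Derivation:
unit clause [5] forces x5=T; simplify:
  drop -5 from [4, -3, -5] -> [4, -3]
  satisfied 2 clause(s); 3 remain; assigned so far: [5]
unit clause [4] forces x4=T; simplify:
  satisfied 3 clause(s); 0 remain; assigned so far: [4, 5]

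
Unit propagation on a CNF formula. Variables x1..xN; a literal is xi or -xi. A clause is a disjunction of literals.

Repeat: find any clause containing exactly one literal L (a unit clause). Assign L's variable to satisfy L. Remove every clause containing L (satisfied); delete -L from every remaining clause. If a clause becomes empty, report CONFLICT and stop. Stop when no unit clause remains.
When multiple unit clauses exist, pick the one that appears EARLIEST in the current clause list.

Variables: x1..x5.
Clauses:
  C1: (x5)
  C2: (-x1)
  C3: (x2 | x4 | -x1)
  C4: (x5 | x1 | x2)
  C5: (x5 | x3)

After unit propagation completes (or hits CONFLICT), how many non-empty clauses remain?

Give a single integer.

Answer: 0

Derivation:
unit clause [5] forces x5=T; simplify:
  satisfied 3 clause(s); 2 remain; assigned so far: [5]
unit clause [-1] forces x1=F; simplify:
  satisfied 2 clause(s); 0 remain; assigned so far: [1, 5]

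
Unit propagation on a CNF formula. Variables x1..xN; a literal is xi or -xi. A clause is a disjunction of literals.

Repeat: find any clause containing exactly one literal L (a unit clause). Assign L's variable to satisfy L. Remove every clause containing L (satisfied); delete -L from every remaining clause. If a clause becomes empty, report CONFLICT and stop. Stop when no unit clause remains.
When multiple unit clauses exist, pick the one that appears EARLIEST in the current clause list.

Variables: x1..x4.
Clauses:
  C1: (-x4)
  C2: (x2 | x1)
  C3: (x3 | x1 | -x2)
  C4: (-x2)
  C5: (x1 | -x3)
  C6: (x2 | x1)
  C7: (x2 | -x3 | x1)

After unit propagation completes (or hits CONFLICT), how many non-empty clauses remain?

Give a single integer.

Answer: 0

Derivation:
unit clause [-4] forces x4=F; simplify:
  satisfied 1 clause(s); 6 remain; assigned so far: [4]
unit clause [-2] forces x2=F; simplify:
  drop 2 from [2, 1] -> [1]
  drop 2 from [2, 1] -> [1]
  drop 2 from [2, -3, 1] -> [-3, 1]
  satisfied 2 clause(s); 4 remain; assigned so far: [2, 4]
unit clause [1] forces x1=T; simplify:
  satisfied 4 clause(s); 0 remain; assigned so far: [1, 2, 4]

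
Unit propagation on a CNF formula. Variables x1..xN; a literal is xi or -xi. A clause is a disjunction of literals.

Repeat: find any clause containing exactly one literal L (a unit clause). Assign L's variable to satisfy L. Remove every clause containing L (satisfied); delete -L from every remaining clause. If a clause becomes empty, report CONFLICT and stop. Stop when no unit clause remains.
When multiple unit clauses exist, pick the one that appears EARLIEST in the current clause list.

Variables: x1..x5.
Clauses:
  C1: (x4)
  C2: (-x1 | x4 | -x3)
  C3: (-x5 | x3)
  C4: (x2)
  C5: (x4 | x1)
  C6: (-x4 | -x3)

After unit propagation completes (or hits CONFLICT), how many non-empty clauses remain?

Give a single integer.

unit clause [4] forces x4=T; simplify:
  drop -4 from [-4, -3] -> [-3]
  satisfied 3 clause(s); 3 remain; assigned so far: [4]
unit clause [2] forces x2=T; simplify:
  satisfied 1 clause(s); 2 remain; assigned so far: [2, 4]
unit clause [-3] forces x3=F; simplify:
  drop 3 from [-5, 3] -> [-5]
  satisfied 1 clause(s); 1 remain; assigned so far: [2, 3, 4]
unit clause [-5] forces x5=F; simplify:
  satisfied 1 clause(s); 0 remain; assigned so far: [2, 3, 4, 5]

Answer: 0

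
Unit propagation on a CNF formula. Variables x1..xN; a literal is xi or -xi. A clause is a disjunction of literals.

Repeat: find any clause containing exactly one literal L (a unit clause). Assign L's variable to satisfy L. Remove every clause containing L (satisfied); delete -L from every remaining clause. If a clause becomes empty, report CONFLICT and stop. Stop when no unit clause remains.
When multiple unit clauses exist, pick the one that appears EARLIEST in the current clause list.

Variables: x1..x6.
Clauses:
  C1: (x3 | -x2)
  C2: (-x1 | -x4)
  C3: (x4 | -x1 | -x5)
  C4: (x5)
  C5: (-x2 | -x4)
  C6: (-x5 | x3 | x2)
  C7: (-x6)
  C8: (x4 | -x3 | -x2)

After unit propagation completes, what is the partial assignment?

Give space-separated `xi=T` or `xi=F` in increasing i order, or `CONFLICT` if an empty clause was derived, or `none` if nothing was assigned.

Answer: x5=T x6=F

Derivation:
unit clause [5] forces x5=T; simplify:
  drop -5 from [4, -1, -5] -> [4, -1]
  drop -5 from [-5, 3, 2] -> [3, 2]
  satisfied 1 clause(s); 7 remain; assigned so far: [5]
unit clause [-6] forces x6=F; simplify:
  satisfied 1 clause(s); 6 remain; assigned so far: [5, 6]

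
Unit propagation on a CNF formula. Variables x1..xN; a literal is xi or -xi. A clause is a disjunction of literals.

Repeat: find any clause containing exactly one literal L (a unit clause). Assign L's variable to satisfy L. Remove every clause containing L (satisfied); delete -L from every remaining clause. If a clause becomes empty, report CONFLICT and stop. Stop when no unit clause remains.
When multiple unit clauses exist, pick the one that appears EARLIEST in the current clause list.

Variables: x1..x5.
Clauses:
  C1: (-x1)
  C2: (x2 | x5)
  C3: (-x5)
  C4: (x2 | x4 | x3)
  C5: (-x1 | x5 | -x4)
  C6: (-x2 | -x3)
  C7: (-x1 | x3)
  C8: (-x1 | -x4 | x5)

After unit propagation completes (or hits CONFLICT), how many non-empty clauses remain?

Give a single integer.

Answer: 0

Derivation:
unit clause [-1] forces x1=F; simplify:
  satisfied 4 clause(s); 4 remain; assigned so far: [1]
unit clause [-5] forces x5=F; simplify:
  drop 5 from [2, 5] -> [2]
  satisfied 1 clause(s); 3 remain; assigned so far: [1, 5]
unit clause [2] forces x2=T; simplify:
  drop -2 from [-2, -3] -> [-3]
  satisfied 2 clause(s); 1 remain; assigned so far: [1, 2, 5]
unit clause [-3] forces x3=F; simplify:
  satisfied 1 clause(s); 0 remain; assigned so far: [1, 2, 3, 5]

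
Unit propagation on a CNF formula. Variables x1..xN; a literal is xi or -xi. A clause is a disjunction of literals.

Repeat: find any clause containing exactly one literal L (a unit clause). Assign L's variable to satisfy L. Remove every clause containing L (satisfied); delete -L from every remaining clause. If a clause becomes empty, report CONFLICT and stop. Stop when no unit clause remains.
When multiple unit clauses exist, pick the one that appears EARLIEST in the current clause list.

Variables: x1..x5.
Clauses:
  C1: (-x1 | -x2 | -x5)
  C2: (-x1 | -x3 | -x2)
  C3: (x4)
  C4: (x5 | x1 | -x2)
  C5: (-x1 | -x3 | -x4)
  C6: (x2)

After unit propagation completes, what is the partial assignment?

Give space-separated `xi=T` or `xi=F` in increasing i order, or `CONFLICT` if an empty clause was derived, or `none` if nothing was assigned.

unit clause [4] forces x4=T; simplify:
  drop -4 from [-1, -3, -4] -> [-1, -3]
  satisfied 1 clause(s); 5 remain; assigned so far: [4]
unit clause [2] forces x2=T; simplify:
  drop -2 from [-1, -2, -5] -> [-1, -5]
  drop -2 from [-1, -3, -2] -> [-1, -3]
  drop -2 from [5, 1, -2] -> [5, 1]
  satisfied 1 clause(s); 4 remain; assigned so far: [2, 4]

Answer: x2=T x4=T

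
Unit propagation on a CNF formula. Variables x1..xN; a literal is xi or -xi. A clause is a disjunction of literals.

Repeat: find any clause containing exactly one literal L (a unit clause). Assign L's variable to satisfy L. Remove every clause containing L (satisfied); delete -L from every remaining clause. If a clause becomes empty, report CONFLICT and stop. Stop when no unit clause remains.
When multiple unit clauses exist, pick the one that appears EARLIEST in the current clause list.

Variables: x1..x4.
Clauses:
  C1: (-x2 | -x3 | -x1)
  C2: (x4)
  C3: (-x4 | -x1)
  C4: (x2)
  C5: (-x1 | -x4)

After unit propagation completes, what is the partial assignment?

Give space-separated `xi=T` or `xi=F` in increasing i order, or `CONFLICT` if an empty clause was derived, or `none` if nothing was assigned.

unit clause [4] forces x4=T; simplify:
  drop -4 from [-4, -1] -> [-1]
  drop -4 from [-1, -4] -> [-1]
  satisfied 1 clause(s); 4 remain; assigned so far: [4]
unit clause [-1] forces x1=F; simplify:
  satisfied 3 clause(s); 1 remain; assigned so far: [1, 4]
unit clause [2] forces x2=T; simplify:
  satisfied 1 clause(s); 0 remain; assigned so far: [1, 2, 4]

Answer: x1=F x2=T x4=T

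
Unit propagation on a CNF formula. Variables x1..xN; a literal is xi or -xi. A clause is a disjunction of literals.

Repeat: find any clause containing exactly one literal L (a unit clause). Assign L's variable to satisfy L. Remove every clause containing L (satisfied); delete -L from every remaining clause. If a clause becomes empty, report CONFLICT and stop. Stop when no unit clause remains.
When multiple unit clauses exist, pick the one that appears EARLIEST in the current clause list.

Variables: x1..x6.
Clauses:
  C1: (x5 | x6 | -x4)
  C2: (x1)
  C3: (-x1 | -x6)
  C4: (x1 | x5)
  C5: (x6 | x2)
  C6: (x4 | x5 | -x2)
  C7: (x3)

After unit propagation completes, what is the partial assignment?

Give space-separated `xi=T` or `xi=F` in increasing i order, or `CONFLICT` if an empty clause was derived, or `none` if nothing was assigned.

unit clause [1] forces x1=T; simplify:
  drop -1 from [-1, -6] -> [-6]
  satisfied 2 clause(s); 5 remain; assigned so far: [1]
unit clause [-6] forces x6=F; simplify:
  drop 6 from [5, 6, -4] -> [5, -4]
  drop 6 from [6, 2] -> [2]
  satisfied 1 clause(s); 4 remain; assigned so far: [1, 6]
unit clause [2] forces x2=T; simplify:
  drop -2 from [4, 5, -2] -> [4, 5]
  satisfied 1 clause(s); 3 remain; assigned so far: [1, 2, 6]
unit clause [3] forces x3=T; simplify:
  satisfied 1 clause(s); 2 remain; assigned so far: [1, 2, 3, 6]

Answer: x1=T x2=T x3=T x6=F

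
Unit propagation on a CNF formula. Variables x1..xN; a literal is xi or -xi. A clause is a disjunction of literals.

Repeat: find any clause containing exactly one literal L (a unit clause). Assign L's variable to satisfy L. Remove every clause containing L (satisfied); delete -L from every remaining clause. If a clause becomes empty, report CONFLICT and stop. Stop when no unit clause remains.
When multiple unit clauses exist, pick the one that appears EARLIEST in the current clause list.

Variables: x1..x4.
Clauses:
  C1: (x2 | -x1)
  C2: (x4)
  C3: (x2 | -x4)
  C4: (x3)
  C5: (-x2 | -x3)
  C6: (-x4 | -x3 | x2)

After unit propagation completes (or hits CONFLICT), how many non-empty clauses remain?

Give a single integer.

Answer: 0

Derivation:
unit clause [4] forces x4=T; simplify:
  drop -4 from [2, -4] -> [2]
  drop -4 from [-4, -3, 2] -> [-3, 2]
  satisfied 1 clause(s); 5 remain; assigned so far: [4]
unit clause [2] forces x2=T; simplify:
  drop -2 from [-2, -3] -> [-3]
  satisfied 3 clause(s); 2 remain; assigned so far: [2, 4]
unit clause [3] forces x3=T; simplify:
  drop -3 from [-3] -> [] (empty!)
  satisfied 1 clause(s); 1 remain; assigned so far: [2, 3, 4]
CONFLICT (empty clause)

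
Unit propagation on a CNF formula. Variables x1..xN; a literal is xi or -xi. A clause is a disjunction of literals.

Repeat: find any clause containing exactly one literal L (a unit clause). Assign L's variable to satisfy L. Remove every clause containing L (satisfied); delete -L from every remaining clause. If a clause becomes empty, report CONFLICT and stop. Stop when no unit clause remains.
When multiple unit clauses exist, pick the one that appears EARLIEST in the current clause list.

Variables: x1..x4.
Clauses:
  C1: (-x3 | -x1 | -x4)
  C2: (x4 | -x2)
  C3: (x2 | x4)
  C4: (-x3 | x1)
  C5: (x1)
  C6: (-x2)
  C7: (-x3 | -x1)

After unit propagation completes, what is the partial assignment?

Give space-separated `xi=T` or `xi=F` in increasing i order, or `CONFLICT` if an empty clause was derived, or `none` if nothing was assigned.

Answer: x1=T x2=F x3=F x4=T

Derivation:
unit clause [1] forces x1=T; simplify:
  drop -1 from [-3, -1, -4] -> [-3, -4]
  drop -1 from [-3, -1] -> [-3]
  satisfied 2 clause(s); 5 remain; assigned so far: [1]
unit clause [-2] forces x2=F; simplify:
  drop 2 from [2, 4] -> [4]
  satisfied 2 clause(s); 3 remain; assigned so far: [1, 2]
unit clause [4] forces x4=T; simplify:
  drop -4 from [-3, -4] -> [-3]
  satisfied 1 clause(s); 2 remain; assigned so far: [1, 2, 4]
unit clause [-3] forces x3=F; simplify:
  satisfied 2 clause(s); 0 remain; assigned so far: [1, 2, 3, 4]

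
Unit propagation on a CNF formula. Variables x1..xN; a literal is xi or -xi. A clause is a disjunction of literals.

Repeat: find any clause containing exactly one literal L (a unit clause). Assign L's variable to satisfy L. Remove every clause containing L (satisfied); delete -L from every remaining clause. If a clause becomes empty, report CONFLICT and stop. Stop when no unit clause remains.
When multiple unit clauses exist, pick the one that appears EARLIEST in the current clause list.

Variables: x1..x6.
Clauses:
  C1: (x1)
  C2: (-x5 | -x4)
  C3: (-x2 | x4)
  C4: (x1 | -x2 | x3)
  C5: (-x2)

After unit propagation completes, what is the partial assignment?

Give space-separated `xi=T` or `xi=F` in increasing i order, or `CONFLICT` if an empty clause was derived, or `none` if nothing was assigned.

Answer: x1=T x2=F

Derivation:
unit clause [1] forces x1=T; simplify:
  satisfied 2 clause(s); 3 remain; assigned so far: [1]
unit clause [-2] forces x2=F; simplify:
  satisfied 2 clause(s); 1 remain; assigned so far: [1, 2]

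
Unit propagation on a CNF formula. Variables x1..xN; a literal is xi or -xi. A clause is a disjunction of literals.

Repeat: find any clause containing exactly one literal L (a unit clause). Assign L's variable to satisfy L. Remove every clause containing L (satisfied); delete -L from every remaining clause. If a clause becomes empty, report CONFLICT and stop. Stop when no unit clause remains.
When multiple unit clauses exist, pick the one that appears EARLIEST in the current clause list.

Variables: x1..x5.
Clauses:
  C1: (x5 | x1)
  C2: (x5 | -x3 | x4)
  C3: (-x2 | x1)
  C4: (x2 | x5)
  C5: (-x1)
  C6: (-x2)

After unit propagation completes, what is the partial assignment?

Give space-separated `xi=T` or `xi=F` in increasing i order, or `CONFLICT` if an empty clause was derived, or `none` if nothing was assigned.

unit clause [-1] forces x1=F; simplify:
  drop 1 from [5, 1] -> [5]
  drop 1 from [-2, 1] -> [-2]
  satisfied 1 clause(s); 5 remain; assigned so far: [1]
unit clause [5] forces x5=T; simplify:
  satisfied 3 clause(s); 2 remain; assigned so far: [1, 5]
unit clause [-2] forces x2=F; simplify:
  satisfied 2 clause(s); 0 remain; assigned so far: [1, 2, 5]

Answer: x1=F x2=F x5=T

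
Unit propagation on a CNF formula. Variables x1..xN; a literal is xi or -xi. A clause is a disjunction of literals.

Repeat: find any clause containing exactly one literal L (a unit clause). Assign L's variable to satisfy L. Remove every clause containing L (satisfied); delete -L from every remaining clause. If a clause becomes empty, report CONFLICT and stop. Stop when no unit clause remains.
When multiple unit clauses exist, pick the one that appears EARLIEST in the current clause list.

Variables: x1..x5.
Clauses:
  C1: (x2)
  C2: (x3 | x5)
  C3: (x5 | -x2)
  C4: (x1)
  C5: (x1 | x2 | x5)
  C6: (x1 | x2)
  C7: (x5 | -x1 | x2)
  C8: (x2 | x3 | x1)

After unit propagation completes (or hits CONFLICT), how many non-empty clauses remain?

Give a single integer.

unit clause [2] forces x2=T; simplify:
  drop -2 from [5, -2] -> [5]
  satisfied 5 clause(s); 3 remain; assigned so far: [2]
unit clause [5] forces x5=T; simplify:
  satisfied 2 clause(s); 1 remain; assigned so far: [2, 5]
unit clause [1] forces x1=T; simplify:
  satisfied 1 clause(s); 0 remain; assigned so far: [1, 2, 5]

Answer: 0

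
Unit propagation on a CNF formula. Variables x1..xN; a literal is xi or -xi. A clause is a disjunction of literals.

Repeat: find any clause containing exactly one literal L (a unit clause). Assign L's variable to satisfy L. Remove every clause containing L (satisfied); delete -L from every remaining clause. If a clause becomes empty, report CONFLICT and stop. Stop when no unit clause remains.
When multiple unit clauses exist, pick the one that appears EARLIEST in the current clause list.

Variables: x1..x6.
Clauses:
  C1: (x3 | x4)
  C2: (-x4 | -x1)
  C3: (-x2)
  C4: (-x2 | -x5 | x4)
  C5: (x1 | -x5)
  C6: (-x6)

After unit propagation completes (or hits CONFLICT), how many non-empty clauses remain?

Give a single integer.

Answer: 3

Derivation:
unit clause [-2] forces x2=F; simplify:
  satisfied 2 clause(s); 4 remain; assigned so far: [2]
unit clause [-6] forces x6=F; simplify:
  satisfied 1 clause(s); 3 remain; assigned so far: [2, 6]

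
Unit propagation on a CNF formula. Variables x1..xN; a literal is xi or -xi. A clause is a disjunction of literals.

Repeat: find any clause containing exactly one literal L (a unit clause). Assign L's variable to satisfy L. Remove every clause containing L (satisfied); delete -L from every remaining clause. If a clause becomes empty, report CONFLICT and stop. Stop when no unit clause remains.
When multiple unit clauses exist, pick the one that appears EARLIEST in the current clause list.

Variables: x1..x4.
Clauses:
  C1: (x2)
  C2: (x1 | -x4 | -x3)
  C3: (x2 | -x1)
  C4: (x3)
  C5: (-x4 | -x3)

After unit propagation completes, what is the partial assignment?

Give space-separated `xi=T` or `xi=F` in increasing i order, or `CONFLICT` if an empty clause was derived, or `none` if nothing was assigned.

unit clause [2] forces x2=T; simplify:
  satisfied 2 clause(s); 3 remain; assigned so far: [2]
unit clause [3] forces x3=T; simplify:
  drop -3 from [1, -4, -3] -> [1, -4]
  drop -3 from [-4, -3] -> [-4]
  satisfied 1 clause(s); 2 remain; assigned so far: [2, 3]
unit clause [-4] forces x4=F; simplify:
  satisfied 2 clause(s); 0 remain; assigned so far: [2, 3, 4]

Answer: x2=T x3=T x4=F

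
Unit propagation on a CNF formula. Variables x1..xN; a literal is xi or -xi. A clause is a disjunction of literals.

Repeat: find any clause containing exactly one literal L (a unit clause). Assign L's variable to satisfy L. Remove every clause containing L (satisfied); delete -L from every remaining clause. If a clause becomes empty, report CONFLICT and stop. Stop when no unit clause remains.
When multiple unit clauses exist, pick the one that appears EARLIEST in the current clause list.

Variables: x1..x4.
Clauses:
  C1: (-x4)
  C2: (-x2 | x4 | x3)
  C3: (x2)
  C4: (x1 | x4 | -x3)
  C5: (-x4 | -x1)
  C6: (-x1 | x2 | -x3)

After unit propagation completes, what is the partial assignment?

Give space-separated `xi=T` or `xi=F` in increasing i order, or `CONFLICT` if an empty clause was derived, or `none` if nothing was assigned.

Answer: x1=T x2=T x3=T x4=F

Derivation:
unit clause [-4] forces x4=F; simplify:
  drop 4 from [-2, 4, 3] -> [-2, 3]
  drop 4 from [1, 4, -3] -> [1, -3]
  satisfied 2 clause(s); 4 remain; assigned so far: [4]
unit clause [2] forces x2=T; simplify:
  drop -2 from [-2, 3] -> [3]
  satisfied 2 clause(s); 2 remain; assigned so far: [2, 4]
unit clause [3] forces x3=T; simplify:
  drop -3 from [1, -3] -> [1]
  satisfied 1 clause(s); 1 remain; assigned so far: [2, 3, 4]
unit clause [1] forces x1=T; simplify:
  satisfied 1 clause(s); 0 remain; assigned so far: [1, 2, 3, 4]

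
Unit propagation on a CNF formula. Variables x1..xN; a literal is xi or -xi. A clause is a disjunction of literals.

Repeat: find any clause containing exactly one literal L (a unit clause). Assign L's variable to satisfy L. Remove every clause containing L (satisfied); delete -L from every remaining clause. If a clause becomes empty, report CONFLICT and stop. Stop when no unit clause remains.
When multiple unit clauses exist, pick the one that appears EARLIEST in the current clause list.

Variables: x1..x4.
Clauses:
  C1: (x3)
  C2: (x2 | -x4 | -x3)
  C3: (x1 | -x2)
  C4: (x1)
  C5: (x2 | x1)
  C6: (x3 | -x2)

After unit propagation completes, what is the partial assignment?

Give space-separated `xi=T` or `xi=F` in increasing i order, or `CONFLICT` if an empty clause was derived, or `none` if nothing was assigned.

Answer: x1=T x3=T

Derivation:
unit clause [3] forces x3=T; simplify:
  drop -3 from [2, -4, -3] -> [2, -4]
  satisfied 2 clause(s); 4 remain; assigned so far: [3]
unit clause [1] forces x1=T; simplify:
  satisfied 3 clause(s); 1 remain; assigned so far: [1, 3]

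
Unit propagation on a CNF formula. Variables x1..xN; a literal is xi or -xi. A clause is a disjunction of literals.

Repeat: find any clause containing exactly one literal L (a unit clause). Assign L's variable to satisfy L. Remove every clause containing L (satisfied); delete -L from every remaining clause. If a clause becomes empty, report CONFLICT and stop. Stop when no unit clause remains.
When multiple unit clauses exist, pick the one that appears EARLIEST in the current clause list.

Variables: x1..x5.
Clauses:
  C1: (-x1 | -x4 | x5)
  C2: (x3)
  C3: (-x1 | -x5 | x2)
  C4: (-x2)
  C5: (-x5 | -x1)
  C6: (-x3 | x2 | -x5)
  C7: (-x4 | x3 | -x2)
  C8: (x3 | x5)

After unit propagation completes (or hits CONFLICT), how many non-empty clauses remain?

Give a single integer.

Answer: 1

Derivation:
unit clause [3] forces x3=T; simplify:
  drop -3 from [-3, 2, -5] -> [2, -5]
  satisfied 3 clause(s); 5 remain; assigned so far: [3]
unit clause [-2] forces x2=F; simplify:
  drop 2 from [-1, -5, 2] -> [-1, -5]
  drop 2 from [2, -5] -> [-5]
  satisfied 1 clause(s); 4 remain; assigned so far: [2, 3]
unit clause [-5] forces x5=F; simplify:
  drop 5 from [-1, -4, 5] -> [-1, -4]
  satisfied 3 clause(s); 1 remain; assigned so far: [2, 3, 5]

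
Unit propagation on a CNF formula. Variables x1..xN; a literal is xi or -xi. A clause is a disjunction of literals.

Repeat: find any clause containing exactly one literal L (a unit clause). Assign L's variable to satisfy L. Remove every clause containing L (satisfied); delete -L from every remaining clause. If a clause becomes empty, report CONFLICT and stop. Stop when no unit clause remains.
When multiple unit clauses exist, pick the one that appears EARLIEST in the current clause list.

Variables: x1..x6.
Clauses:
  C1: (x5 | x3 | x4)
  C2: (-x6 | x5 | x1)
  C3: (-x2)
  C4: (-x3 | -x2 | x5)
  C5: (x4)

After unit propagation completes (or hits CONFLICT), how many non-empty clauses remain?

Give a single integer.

Answer: 1

Derivation:
unit clause [-2] forces x2=F; simplify:
  satisfied 2 clause(s); 3 remain; assigned so far: [2]
unit clause [4] forces x4=T; simplify:
  satisfied 2 clause(s); 1 remain; assigned so far: [2, 4]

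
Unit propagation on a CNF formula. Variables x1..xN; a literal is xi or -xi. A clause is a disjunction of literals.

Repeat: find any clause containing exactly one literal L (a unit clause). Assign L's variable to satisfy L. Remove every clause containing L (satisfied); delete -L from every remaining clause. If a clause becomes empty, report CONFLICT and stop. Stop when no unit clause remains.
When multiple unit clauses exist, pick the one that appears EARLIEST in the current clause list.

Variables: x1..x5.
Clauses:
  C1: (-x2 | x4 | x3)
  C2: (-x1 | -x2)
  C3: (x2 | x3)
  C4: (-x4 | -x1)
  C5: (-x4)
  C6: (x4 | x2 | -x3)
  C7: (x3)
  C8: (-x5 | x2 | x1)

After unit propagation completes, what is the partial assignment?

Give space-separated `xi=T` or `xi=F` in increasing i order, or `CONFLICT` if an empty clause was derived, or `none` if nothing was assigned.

Answer: x1=F x2=T x3=T x4=F

Derivation:
unit clause [-4] forces x4=F; simplify:
  drop 4 from [-2, 4, 3] -> [-2, 3]
  drop 4 from [4, 2, -3] -> [2, -3]
  satisfied 2 clause(s); 6 remain; assigned so far: [4]
unit clause [3] forces x3=T; simplify:
  drop -3 from [2, -3] -> [2]
  satisfied 3 clause(s); 3 remain; assigned so far: [3, 4]
unit clause [2] forces x2=T; simplify:
  drop -2 from [-1, -2] -> [-1]
  satisfied 2 clause(s); 1 remain; assigned so far: [2, 3, 4]
unit clause [-1] forces x1=F; simplify:
  satisfied 1 clause(s); 0 remain; assigned so far: [1, 2, 3, 4]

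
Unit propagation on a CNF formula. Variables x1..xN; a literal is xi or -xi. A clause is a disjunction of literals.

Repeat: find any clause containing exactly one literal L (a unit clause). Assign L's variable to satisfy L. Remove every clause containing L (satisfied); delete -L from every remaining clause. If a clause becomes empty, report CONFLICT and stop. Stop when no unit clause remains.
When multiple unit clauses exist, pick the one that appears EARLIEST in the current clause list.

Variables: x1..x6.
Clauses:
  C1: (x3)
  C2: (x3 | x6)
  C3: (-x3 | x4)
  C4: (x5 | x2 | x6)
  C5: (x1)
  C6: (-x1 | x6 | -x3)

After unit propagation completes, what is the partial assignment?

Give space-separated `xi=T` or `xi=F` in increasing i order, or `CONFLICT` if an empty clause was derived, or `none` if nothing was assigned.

Answer: x1=T x3=T x4=T x6=T

Derivation:
unit clause [3] forces x3=T; simplify:
  drop -3 from [-3, 4] -> [4]
  drop -3 from [-1, 6, -3] -> [-1, 6]
  satisfied 2 clause(s); 4 remain; assigned so far: [3]
unit clause [4] forces x4=T; simplify:
  satisfied 1 clause(s); 3 remain; assigned so far: [3, 4]
unit clause [1] forces x1=T; simplify:
  drop -1 from [-1, 6] -> [6]
  satisfied 1 clause(s); 2 remain; assigned so far: [1, 3, 4]
unit clause [6] forces x6=T; simplify:
  satisfied 2 clause(s); 0 remain; assigned so far: [1, 3, 4, 6]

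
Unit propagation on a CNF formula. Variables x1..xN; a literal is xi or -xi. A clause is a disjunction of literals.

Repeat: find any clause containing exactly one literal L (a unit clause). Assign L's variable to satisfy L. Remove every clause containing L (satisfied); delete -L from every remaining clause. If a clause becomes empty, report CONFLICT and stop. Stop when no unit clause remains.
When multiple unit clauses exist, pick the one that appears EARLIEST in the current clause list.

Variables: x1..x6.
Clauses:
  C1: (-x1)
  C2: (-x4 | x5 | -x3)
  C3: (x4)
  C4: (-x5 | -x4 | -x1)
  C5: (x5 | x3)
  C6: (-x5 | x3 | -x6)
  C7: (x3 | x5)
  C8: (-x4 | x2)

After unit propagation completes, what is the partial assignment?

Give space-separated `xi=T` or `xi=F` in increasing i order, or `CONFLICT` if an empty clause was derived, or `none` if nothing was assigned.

unit clause [-1] forces x1=F; simplify:
  satisfied 2 clause(s); 6 remain; assigned so far: [1]
unit clause [4] forces x4=T; simplify:
  drop -4 from [-4, 5, -3] -> [5, -3]
  drop -4 from [-4, 2] -> [2]
  satisfied 1 clause(s); 5 remain; assigned so far: [1, 4]
unit clause [2] forces x2=T; simplify:
  satisfied 1 clause(s); 4 remain; assigned so far: [1, 2, 4]

Answer: x1=F x2=T x4=T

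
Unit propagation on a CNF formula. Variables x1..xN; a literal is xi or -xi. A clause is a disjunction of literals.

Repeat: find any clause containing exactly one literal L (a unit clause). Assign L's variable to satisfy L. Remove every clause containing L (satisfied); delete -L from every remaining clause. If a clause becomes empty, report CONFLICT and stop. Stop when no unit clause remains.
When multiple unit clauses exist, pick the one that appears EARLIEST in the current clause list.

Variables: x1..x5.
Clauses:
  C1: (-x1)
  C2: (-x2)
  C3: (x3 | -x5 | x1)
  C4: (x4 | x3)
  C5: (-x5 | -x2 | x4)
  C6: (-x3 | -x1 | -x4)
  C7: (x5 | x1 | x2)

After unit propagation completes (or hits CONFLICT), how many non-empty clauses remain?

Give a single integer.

unit clause [-1] forces x1=F; simplify:
  drop 1 from [3, -5, 1] -> [3, -5]
  drop 1 from [5, 1, 2] -> [5, 2]
  satisfied 2 clause(s); 5 remain; assigned so far: [1]
unit clause [-2] forces x2=F; simplify:
  drop 2 from [5, 2] -> [5]
  satisfied 2 clause(s); 3 remain; assigned so far: [1, 2]
unit clause [5] forces x5=T; simplify:
  drop -5 from [3, -5] -> [3]
  satisfied 1 clause(s); 2 remain; assigned so far: [1, 2, 5]
unit clause [3] forces x3=T; simplify:
  satisfied 2 clause(s); 0 remain; assigned so far: [1, 2, 3, 5]

Answer: 0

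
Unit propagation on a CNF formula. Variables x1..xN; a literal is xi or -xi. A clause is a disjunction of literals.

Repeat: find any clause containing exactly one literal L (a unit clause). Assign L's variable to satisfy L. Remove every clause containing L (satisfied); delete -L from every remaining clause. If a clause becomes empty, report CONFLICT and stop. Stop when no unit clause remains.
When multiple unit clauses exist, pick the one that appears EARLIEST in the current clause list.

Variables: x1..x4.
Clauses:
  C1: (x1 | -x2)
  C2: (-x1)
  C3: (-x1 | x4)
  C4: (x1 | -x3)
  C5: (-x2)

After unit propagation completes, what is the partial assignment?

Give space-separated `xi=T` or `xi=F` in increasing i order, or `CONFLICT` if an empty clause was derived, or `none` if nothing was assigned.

unit clause [-1] forces x1=F; simplify:
  drop 1 from [1, -2] -> [-2]
  drop 1 from [1, -3] -> [-3]
  satisfied 2 clause(s); 3 remain; assigned so far: [1]
unit clause [-2] forces x2=F; simplify:
  satisfied 2 clause(s); 1 remain; assigned so far: [1, 2]
unit clause [-3] forces x3=F; simplify:
  satisfied 1 clause(s); 0 remain; assigned so far: [1, 2, 3]

Answer: x1=F x2=F x3=F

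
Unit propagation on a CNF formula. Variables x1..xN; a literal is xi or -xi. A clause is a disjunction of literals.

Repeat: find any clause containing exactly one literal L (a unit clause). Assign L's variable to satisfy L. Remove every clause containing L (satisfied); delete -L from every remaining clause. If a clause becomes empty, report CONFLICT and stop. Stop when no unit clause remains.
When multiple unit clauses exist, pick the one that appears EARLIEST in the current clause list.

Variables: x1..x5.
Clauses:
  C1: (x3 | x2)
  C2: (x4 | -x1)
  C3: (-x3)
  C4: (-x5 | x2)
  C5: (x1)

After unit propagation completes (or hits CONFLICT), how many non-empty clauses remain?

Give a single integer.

unit clause [-3] forces x3=F; simplify:
  drop 3 from [3, 2] -> [2]
  satisfied 1 clause(s); 4 remain; assigned so far: [3]
unit clause [2] forces x2=T; simplify:
  satisfied 2 clause(s); 2 remain; assigned so far: [2, 3]
unit clause [1] forces x1=T; simplify:
  drop -1 from [4, -1] -> [4]
  satisfied 1 clause(s); 1 remain; assigned so far: [1, 2, 3]
unit clause [4] forces x4=T; simplify:
  satisfied 1 clause(s); 0 remain; assigned so far: [1, 2, 3, 4]

Answer: 0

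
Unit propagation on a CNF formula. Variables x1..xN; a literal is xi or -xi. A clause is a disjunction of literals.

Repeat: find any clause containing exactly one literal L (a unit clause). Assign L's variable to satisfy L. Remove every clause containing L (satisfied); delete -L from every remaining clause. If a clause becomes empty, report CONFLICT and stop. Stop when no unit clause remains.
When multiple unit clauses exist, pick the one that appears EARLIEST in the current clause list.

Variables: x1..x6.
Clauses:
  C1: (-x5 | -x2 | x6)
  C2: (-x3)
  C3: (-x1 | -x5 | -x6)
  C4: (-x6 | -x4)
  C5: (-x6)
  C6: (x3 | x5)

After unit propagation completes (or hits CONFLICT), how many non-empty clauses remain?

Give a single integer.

Answer: 0

Derivation:
unit clause [-3] forces x3=F; simplify:
  drop 3 from [3, 5] -> [5]
  satisfied 1 clause(s); 5 remain; assigned so far: [3]
unit clause [-6] forces x6=F; simplify:
  drop 6 from [-5, -2, 6] -> [-5, -2]
  satisfied 3 clause(s); 2 remain; assigned so far: [3, 6]
unit clause [5] forces x5=T; simplify:
  drop -5 from [-5, -2] -> [-2]
  satisfied 1 clause(s); 1 remain; assigned so far: [3, 5, 6]
unit clause [-2] forces x2=F; simplify:
  satisfied 1 clause(s); 0 remain; assigned so far: [2, 3, 5, 6]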